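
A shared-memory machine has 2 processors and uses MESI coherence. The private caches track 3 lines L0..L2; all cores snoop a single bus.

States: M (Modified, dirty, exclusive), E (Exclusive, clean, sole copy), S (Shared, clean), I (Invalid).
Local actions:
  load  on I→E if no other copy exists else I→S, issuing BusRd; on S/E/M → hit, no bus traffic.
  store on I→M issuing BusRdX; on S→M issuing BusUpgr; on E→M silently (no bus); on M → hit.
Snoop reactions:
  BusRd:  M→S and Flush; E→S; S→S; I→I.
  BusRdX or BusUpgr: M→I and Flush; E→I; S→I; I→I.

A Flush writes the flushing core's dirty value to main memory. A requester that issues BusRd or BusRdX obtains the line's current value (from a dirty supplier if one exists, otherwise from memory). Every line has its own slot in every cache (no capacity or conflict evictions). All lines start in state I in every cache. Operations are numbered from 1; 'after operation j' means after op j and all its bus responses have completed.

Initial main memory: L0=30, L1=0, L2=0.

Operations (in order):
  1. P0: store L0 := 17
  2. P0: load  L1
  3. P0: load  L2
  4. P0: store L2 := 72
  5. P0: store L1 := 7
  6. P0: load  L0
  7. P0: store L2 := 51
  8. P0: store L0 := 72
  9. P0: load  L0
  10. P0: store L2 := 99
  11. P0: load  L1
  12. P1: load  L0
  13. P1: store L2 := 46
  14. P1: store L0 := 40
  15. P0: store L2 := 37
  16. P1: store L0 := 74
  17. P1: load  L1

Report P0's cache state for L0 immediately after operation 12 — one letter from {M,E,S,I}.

state = S

step 1: P0: store L0 := 17  ⟶  MI  (L0)  txn=BusRdX  M[L0]=30
step 2: P0: load  L1  ⟶  EI  (L1)  txn=BusRd  M[L1]=0
step 3: P0: load  L2  ⟶  EI  (L2)  txn=BusRd  M[L2]=0
step 4: P0: store L2 := 72  ⟶  MI  (L2)  txn=∅  M[L2]=0
step 5: P0: store L1 := 7  ⟶  MI  (L1)  txn=∅  M[L1]=0
step 6: P0: load  L0  ⟶  MI  (L0)  txn=∅  M[L0]=30
step 7: P0: store L2 := 51  ⟶  MI  (L2)  txn=∅  M[L2]=0
step 8: P0: store L0 := 72  ⟶  MI  (L0)  txn=∅  M[L0]=30
step 9: P0: load  L0  ⟶  MI  (L0)  txn=∅  M[L0]=30
step 10: P0: store L2 := 99  ⟶  MI  (L2)  txn=∅  M[L2]=0
step 11: P0: load  L1  ⟶  MI  (L1)  txn=∅  M[L1]=0
step 12: P1: load  L0  ⟶  SS  (L0)  txn=BusRd+Flush  M[L0]=72
step 13: P1: store L2 := 46  ⟶  IM  (L2)  txn=BusRdX+Flush  M[L2]=99
step 14: P1: store L0 := 40  ⟶  IM  (L0)  txn=BusUpgr  M[L0]=72
step 15: P0: store L2 := 37  ⟶  MI  (L2)  txn=BusRdX+Flush  M[L2]=46
step 16: P1: store L0 := 74  ⟶  IM  (L0)  txn=∅  M[L0]=72
step 17: P1: load  L1  ⟶  SS  (L1)  txn=BusRd+Flush  M[L1]=7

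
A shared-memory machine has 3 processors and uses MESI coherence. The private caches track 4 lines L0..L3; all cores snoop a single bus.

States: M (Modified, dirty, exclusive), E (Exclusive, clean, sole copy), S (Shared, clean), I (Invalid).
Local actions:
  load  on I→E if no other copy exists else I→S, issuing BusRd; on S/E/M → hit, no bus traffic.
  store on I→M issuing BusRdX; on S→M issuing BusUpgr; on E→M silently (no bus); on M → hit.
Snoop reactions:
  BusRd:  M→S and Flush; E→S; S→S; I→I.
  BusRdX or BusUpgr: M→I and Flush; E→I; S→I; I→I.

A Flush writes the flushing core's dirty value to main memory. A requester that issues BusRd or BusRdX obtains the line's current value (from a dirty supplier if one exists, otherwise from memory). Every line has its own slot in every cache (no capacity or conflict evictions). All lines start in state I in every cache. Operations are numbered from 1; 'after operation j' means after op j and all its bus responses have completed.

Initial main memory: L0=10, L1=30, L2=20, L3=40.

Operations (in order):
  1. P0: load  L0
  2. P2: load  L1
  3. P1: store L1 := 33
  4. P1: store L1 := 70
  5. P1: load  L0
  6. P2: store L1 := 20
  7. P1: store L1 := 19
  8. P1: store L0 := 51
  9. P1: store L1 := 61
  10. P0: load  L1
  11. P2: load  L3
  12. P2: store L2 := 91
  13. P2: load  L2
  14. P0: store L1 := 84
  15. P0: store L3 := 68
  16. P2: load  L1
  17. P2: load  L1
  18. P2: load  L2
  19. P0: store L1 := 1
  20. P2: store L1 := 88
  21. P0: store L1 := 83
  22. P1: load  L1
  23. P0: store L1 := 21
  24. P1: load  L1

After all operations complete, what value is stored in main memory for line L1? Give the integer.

[1] P0: load  L0 | P0:E(10), P1:I, P2:I | bus: BusRd
[2] P2: load  L1 | P0:I, P1:I, P2:E(30) | bus: BusRd
[3] P1: store L1 := 33 | P0:I, P1:M(33), P2:I | bus: BusRdX
[4] P1: store L1 := 70 | P0:I, P1:M(70), P2:I | bus: none
[5] P1: load  L0 | P0:S(10), P1:S(10), P2:I | bus: BusRd
[6] P2: store L1 := 20 | P0:I, P1:I, P2:M(20) | bus: BusRdX,Flush
[7] P1: store L1 := 19 | P0:I, P1:M(19), P2:I | bus: BusRdX,Flush
[8] P1: store L0 := 51 | P0:I, P1:M(51), P2:I | bus: BusUpgr
[9] P1: store L1 := 61 | P0:I, P1:M(61), P2:I | bus: none
[10] P0: load  L1 | P0:S(61), P1:S(61), P2:I | bus: BusRd,Flush
[11] P2: load  L3 | P0:I, P1:I, P2:E(40) | bus: BusRd
[12] P2: store L2 := 91 | P0:I, P1:I, P2:M(91) | bus: BusRdX
[13] P2: load  L2 | P0:I, P1:I, P2:M(91) | bus: none
[14] P0: store L1 := 84 | P0:M(84), P1:I, P2:I | bus: BusUpgr
[15] P0: store L3 := 68 | P0:M(68), P1:I, P2:I | bus: BusRdX
[16] P2: load  L1 | P0:S(84), P1:I, P2:S(84) | bus: BusRd,Flush
[17] P2: load  L1 | P0:S(84), P1:I, P2:S(84) | bus: none
[18] P2: load  L2 | P0:I, P1:I, P2:M(91) | bus: none
[19] P0: store L1 := 1 | P0:M(1), P1:I, P2:I | bus: BusUpgr
[20] P2: store L1 := 88 | P0:I, P1:I, P2:M(88) | bus: BusRdX,Flush
[21] P0: store L1 := 83 | P0:M(83), P1:I, P2:I | bus: BusRdX,Flush
[22] P1: load  L1 | P0:S(83), P1:S(83), P2:I | bus: BusRd,Flush
[23] P0: store L1 := 21 | P0:M(21), P1:I, P2:I | bus: BusUpgr
[24] P1: load  L1 | P0:S(21), P1:S(21), P2:I | bus: BusRd,Flush

memory[L1] = 21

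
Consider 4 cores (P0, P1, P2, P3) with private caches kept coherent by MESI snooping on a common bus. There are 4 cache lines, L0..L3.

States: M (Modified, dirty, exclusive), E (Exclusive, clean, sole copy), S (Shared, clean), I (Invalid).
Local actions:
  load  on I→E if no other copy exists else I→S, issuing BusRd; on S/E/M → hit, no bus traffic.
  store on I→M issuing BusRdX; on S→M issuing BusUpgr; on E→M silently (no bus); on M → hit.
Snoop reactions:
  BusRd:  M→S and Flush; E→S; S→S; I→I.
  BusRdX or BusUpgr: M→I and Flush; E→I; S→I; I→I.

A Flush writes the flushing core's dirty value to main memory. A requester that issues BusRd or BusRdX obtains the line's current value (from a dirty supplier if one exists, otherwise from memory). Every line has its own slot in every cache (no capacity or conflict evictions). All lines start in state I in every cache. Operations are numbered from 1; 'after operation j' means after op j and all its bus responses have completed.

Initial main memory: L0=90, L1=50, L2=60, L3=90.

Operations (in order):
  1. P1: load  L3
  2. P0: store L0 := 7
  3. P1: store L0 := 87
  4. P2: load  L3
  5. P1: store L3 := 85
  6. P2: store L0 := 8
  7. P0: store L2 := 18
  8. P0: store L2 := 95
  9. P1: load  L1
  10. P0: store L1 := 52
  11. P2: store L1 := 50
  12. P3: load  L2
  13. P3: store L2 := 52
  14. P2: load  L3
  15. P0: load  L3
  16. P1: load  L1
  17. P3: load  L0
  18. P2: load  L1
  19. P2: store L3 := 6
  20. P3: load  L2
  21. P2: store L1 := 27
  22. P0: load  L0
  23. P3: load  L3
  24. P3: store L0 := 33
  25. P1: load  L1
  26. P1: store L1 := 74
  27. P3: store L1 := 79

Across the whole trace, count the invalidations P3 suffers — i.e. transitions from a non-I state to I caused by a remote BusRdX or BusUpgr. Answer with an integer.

invalidations = 0

1. P1: load  L3  bus=[BusRd]  L3: P0=I P1=E P2=I P3=I  mem[L3]=90
2. P0: store L0 := 7  bus=[BusRdX]  L0: P0=M P1=I P2=I P3=I  mem[L0]=90
3. P1: store L0 := 87  bus=[BusRdX,Flush]  L0: P0=I P1=M P2=I P3=I  mem[L0]=7
4. P2: load  L3  bus=[BusRd]  L3: P0=I P1=S P2=S P3=I  mem[L3]=90
5. P1: store L3 := 85  bus=[BusUpgr]  L3: P0=I P1=M P2=I P3=I  mem[L3]=90
6. P2: store L0 := 8  bus=[BusRdX,Flush]  L0: P0=I P1=I P2=M P3=I  mem[L0]=87
7. P0: store L2 := 18  bus=[BusRdX]  L2: P0=M P1=I P2=I P3=I  mem[L2]=60
8. P0: store L2 := 95  bus=[-]  L2: P0=M P1=I P2=I P3=I  mem[L2]=60
9. P1: load  L1  bus=[BusRd]  L1: P0=I P1=E P2=I P3=I  mem[L1]=50
10. P0: store L1 := 52  bus=[BusRdX]  L1: P0=M P1=I P2=I P3=I  mem[L1]=50
11. P2: store L1 := 50  bus=[BusRdX,Flush]  L1: P0=I P1=I P2=M P3=I  mem[L1]=52
12. P3: load  L2  bus=[BusRd,Flush]  L2: P0=S P1=I P2=I P3=S  mem[L2]=95
13. P3: store L2 := 52  bus=[BusUpgr]  L2: P0=I P1=I P2=I P3=M  mem[L2]=95
14. P2: load  L3  bus=[BusRd,Flush]  L3: P0=I P1=S P2=S P3=I  mem[L3]=85
15. P0: load  L3  bus=[BusRd]  L3: P0=S P1=S P2=S P3=I  mem[L3]=85
16. P1: load  L1  bus=[BusRd,Flush]  L1: P0=I P1=S P2=S P3=I  mem[L1]=50
17. P3: load  L0  bus=[BusRd,Flush]  L0: P0=I P1=I P2=S P3=S  mem[L0]=8
18. P2: load  L1  bus=[-]  L1: P0=I P1=S P2=S P3=I  mem[L1]=50
19. P2: store L3 := 6  bus=[BusUpgr]  L3: P0=I P1=I P2=M P3=I  mem[L3]=85
20. P3: load  L2  bus=[-]  L2: P0=I P1=I P2=I P3=M  mem[L2]=95
21. P2: store L1 := 27  bus=[BusUpgr]  L1: P0=I P1=I P2=M P3=I  mem[L1]=50
22. P0: load  L0  bus=[BusRd]  L0: P0=S P1=I P2=S P3=S  mem[L0]=8
23. P3: load  L3  bus=[BusRd,Flush]  L3: P0=I P1=I P2=S P3=S  mem[L3]=6
24. P3: store L0 := 33  bus=[BusUpgr]  L0: P0=I P1=I P2=I P3=M  mem[L0]=8
25. P1: load  L1  bus=[BusRd,Flush]  L1: P0=I P1=S P2=S P3=I  mem[L1]=27
26. P1: store L1 := 74  bus=[BusUpgr]  L1: P0=I P1=M P2=I P3=I  mem[L1]=27
27. P3: store L1 := 79  bus=[BusRdX,Flush]  L1: P0=I P1=I P2=I P3=M  mem[L1]=74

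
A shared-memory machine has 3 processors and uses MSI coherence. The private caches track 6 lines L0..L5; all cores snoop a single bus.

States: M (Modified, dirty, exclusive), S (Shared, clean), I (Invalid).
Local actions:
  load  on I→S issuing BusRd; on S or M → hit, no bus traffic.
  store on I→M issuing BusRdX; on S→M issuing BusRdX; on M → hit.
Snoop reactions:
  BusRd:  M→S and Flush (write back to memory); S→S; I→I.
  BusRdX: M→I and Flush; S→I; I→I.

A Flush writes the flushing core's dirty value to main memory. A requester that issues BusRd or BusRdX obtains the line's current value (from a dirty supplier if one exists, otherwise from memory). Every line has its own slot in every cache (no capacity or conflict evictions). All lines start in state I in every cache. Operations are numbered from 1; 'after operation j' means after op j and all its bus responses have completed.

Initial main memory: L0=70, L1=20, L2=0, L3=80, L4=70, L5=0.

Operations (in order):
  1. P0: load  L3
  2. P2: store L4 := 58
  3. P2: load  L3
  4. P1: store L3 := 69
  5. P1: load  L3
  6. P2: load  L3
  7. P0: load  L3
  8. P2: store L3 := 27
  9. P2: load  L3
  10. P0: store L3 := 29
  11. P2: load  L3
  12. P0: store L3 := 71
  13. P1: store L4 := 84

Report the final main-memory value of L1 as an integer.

1. P0: load  L3  bus=[BusRd]  L3: P0=S P1=I P2=I  mem[L3]=80
2. P2: store L4 := 58  bus=[BusRdX]  L4: P0=I P1=I P2=M  mem[L4]=70
3. P2: load  L3  bus=[BusRd]  L3: P0=S P1=I P2=S  mem[L3]=80
4. P1: store L3 := 69  bus=[BusRdX]  L3: P0=I P1=M P2=I  mem[L3]=80
5. P1: load  L3  bus=[-]  L3: P0=I P1=M P2=I  mem[L3]=80
6. P2: load  L3  bus=[BusRd,Flush]  L3: P0=I P1=S P2=S  mem[L3]=69
7. P0: load  L3  bus=[BusRd]  L3: P0=S P1=S P2=S  mem[L3]=69
8. P2: store L3 := 27  bus=[BusRdX]  L3: P0=I P1=I P2=M  mem[L3]=69
9. P2: load  L3  bus=[-]  L3: P0=I P1=I P2=M  mem[L3]=69
10. P0: store L3 := 29  bus=[BusRdX,Flush]  L3: P0=M P1=I P2=I  mem[L3]=27
11. P2: load  L3  bus=[BusRd,Flush]  L3: P0=S P1=I P2=S  mem[L3]=29
12. P0: store L3 := 71  bus=[BusRdX]  L3: P0=M P1=I P2=I  mem[L3]=29
13. P1: store L4 := 84  bus=[BusRdX,Flush]  L4: P0=I P1=M P2=I  mem[L4]=58

memory[L1] = 20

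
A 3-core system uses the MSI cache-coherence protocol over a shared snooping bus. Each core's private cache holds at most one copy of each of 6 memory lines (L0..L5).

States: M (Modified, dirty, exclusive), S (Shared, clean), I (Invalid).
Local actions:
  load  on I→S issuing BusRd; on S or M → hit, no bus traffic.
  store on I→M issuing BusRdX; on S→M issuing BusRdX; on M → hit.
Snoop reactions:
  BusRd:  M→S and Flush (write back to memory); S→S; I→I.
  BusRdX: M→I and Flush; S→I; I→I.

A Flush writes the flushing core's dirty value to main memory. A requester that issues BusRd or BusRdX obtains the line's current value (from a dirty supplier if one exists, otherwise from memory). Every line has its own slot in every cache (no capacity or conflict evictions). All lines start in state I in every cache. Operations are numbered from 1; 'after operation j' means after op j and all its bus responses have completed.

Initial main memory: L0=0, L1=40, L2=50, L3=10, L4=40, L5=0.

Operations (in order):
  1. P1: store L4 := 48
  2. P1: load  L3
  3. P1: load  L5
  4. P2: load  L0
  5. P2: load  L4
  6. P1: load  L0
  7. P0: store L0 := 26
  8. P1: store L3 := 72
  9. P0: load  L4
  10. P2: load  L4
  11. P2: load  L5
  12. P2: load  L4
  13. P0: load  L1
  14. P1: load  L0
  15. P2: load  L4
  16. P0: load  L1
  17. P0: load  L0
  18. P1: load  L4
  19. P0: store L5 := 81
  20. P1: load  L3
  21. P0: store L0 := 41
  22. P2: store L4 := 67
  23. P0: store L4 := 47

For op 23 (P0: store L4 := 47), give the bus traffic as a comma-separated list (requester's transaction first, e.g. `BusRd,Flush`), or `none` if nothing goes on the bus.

[1] P1: store L4 := 48 | P0:I, P1:M(48), P2:I | bus: BusRdX
[2] P1: load  L3 | P0:I, P1:S(10), P2:I | bus: BusRd
[3] P1: load  L5 | P0:I, P1:S(0), P2:I | bus: BusRd
[4] P2: load  L0 | P0:I, P1:I, P2:S(0) | bus: BusRd
[5] P2: load  L4 | P0:I, P1:S(48), P2:S(48) | bus: BusRd,Flush
[6] P1: load  L0 | P0:I, P1:S(0), P2:S(0) | bus: BusRd
[7] P0: store L0 := 26 | P0:M(26), P1:I, P2:I | bus: BusRdX
[8] P1: store L3 := 72 | P0:I, P1:M(72), P2:I | bus: BusRdX
[9] P0: load  L4 | P0:S(48), P1:S(48), P2:S(48) | bus: BusRd
[10] P2: load  L4 | P0:S(48), P1:S(48), P2:S(48) | bus: none
[11] P2: load  L5 | P0:I, P1:S(0), P2:S(0) | bus: BusRd
[12] P2: load  L4 | P0:S(48), P1:S(48), P2:S(48) | bus: none
[13] P0: load  L1 | P0:S(40), P1:I, P2:I | bus: BusRd
[14] P1: load  L0 | P0:S(26), P1:S(26), P2:I | bus: BusRd,Flush
[15] P2: load  L4 | P0:S(48), P1:S(48), P2:S(48) | bus: none
[16] P0: load  L1 | P0:S(40), P1:I, P2:I | bus: none
[17] P0: load  L0 | P0:S(26), P1:S(26), P2:I | bus: none
[18] P1: load  L4 | P0:S(48), P1:S(48), P2:S(48) | bus: none
[19] P0: store L5 := 81 | P0:M(81), P1:I, P2:I | bus: BusRdX
[20] P1: load  L3 | P0:I, P1:M(72), P2:I | bus: none
[21] P0: store L0 := 41 | P0:M(41), P1:I, P2:I | bus: BusRdX
[22] P2: store L4 := 67 | P0:I, P1:I, P2:M(67) | bus: BusRdX
[23] P0: store L4 := 47 | P0:M(47), P1:I, P2:I | bus: BusRdX,Flush

bus = BusRdX,Flush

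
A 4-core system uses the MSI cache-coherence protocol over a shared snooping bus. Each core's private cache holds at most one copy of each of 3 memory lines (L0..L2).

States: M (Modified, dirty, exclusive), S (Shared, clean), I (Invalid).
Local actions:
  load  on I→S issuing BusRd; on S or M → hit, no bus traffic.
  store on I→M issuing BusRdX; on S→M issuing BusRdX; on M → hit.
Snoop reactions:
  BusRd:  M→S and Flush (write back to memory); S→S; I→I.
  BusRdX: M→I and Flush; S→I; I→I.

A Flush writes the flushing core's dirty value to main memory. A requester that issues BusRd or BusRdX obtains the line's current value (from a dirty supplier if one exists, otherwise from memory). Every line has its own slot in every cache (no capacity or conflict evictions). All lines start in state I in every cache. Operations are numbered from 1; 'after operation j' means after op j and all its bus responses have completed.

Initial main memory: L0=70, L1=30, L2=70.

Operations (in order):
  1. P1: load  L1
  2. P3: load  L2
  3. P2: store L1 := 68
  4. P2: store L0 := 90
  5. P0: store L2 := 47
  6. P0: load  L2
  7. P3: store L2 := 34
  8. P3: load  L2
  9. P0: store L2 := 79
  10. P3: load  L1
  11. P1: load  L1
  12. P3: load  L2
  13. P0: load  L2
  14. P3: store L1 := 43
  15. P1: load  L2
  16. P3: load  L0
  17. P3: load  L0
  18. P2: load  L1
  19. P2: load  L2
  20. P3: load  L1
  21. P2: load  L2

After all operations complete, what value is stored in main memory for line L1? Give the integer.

step 1: P1: load  L1  ⟶  ISII  (L1)  txn=BusRd  M[L1]=30
step 2: P3: load  L2  ⟶  IIIS  (L2)  txn=BusRd  M[L2]=70
step 3: P2: store L1 := 68  ⟶  IIMI  (L1)  txn=BusRdX  M[L1]=30
step 4: P2: store L0 := 90  ⟶  IIMI  (L0)  txn=BusRdX  M[L0]=70
step 5: P0: store L2 := 47  ⟶  MIII  (L2)  txn=BusRdX  M[L2]=70
step 6: P0: load  L2  ⟶  MIII  (L2)  txn=∅  M[L2]=70
step 7: P3: store L2 := 34  ⟶  IIIM  (L2)  txn=BusRdX+Flush  M[L2]=47
step 8: P3: load  L2  ⟶  IIIM  (L2)  txn=∅  M[L2]=47
step 9: P0: store L2 := 79  ⟶  MIII  (L2)  txn=BusRdX+Flush  M[L2]=34
step 10: P3: load  L1  ⟶  IISS  (L1)  txn=BusRd+Flush  M[L1]=68
step 11: P1: load  L1  ⟶  ISSS  (L1)  txn=BusRd  M[L1]=68
step 12: P3: load  L2  ⟶  SIIS  (L2)  txn=BusRd+Flush  M[L2]=79
step 13: P0: load  L2  ⟶  SIIS  (L2)  txn=∅  M[L2]=79
step 14: P3: store L1 := 43  ⟶  IIIM  (L1)  txn=BusRdX  M[L1]=68
step 15: P1: load  L2  ⟶  SSIS  (L2)  txn=BusRd  M[L2]=79
step 16: P3: load  L0  ⟶  IISS  (L0)  txn=BusRd+Flush  M[L0]=90
step 17: P3: load  L0  ⟶  IISS  (L0)  txn=∅  M[L0]=90
step 18: P2: load  L1  ⟶  IISS  (L1)  txn=BusRd+Flush  M[L1]=43
step 19: P2: load  L2  ⟶  SSSS  (L2)  txn=BusRd  M[L2]=79
step 20: P3: load  L1  ⟶  IISS  (L1)  txn=∅  M[L1]=43
step 21: P2: load  L2  ⟶  SSSS  (L2)  txn=∅  M[L2]=79

memory[L1] = 43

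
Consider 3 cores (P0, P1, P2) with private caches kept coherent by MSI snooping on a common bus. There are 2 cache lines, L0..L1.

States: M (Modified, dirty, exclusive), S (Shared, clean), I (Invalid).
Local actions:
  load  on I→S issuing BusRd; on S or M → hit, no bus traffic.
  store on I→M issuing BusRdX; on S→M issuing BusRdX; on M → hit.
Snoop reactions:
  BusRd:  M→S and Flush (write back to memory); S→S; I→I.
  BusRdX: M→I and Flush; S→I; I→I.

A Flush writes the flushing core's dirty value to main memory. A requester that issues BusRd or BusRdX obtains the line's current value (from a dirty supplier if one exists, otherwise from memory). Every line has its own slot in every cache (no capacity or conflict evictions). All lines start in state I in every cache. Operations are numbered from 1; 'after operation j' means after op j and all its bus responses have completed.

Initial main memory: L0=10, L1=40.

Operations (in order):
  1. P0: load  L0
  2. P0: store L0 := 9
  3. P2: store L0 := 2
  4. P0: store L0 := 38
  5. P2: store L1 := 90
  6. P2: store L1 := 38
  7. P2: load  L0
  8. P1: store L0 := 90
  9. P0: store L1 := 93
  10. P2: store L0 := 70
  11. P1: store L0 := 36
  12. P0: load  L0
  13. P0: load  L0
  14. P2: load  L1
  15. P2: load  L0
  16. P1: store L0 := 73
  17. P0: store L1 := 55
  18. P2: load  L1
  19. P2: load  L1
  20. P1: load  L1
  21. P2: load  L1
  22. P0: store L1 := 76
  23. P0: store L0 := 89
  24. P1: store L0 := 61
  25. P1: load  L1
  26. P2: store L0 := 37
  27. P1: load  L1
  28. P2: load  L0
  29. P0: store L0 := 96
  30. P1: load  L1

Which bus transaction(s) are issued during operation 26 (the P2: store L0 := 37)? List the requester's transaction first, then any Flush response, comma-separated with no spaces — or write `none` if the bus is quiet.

bus = BusRdX,Flush

[1] P0: load  L0 | P0:S(10), P1:I, P2:I | bus: BusRd
[2] P0: store L0 := 9 | P0:M(9), P1:I, P2:I | bus: BusRdX
[3] P2: store L0 := 2 | P0:I, P1:I, P2:M(2) | bus: BusRdX,Flush
[4] P0: store L0 := 38 | P0:M(38), P1:I, P2:I | bus: BusRdX,Flush
[5] P2: store L1 := 90 | P0:I, P1:I, P2:M(90) | bus: BusRdX
[6] P2: store L1 := 38 | P0:I, P1:I, P2:M(38) | bus: none
[7] P2: load  L0 | P0:S(38), P1:I, P2:S(38) | bus: BusRd,Flush
[8] P1: store L0 := 90 | P0:I, P1:M(90), P2:I | bus: BusRdX
[9] P0: store L1 := 93 | P0:M(93), P1:I, P2:I | bus: BusRdX,Flush
[10] P2: store L0 := 70 | P0:I, P1:I, P2:M(70) | bus: BusRdX,Flush
[11] P1: store L0 := 36 | P0:I, P1:M(36), P2:I | bus: BusRdX,Flush
[12] P0: load  L0 | P0:S(36), P1:S(36), P2:I | bus: BusRd,Flush
[13] P0: load  L0 | P0:S(36), P1:S(36), P2:I | bus: none
[14] P2: load  L1 | P0:S(93), P1:I, P2:S(93) | bus: BusRd,Flush
[15] P2: load  L0 | P0:S(36), P1:S(36), P2:S(36) | bus: BusRd
[16] P1: store L0 := 73 | P0:I, P1:M(73), P2:I | bus: BusRdX
[17] P0: store L1 := 55 | P0:M(55), P1:I, P2:I | bus: BusRdX
[18] P2: load  L1 | P0:S(55), P1:I, P2:S(55) | bus: BusRd,Flush
[19] P2: load  L1 | P0:S(55), P1:I, P2:S(55) | bus: none
[20] P1: load  L1 | P0:S(55), P1:S(55), P2:S(55) | bus: BusRd
[21] P2: load  L1 | P0:S(55), P1:S(55), P2:S(55) | bus: none
[22] P0: store L1 := 76 | P0:M(76), P1:I, P2:I | bus: BusRdX
[23] P0: store L0 := 89 | P0:M(89), P1:I, P2:I | bus: BusRdX,Flush
[24] P1: store L0 := 61 | P0:I, P1:M(61), P2:I | bus: BusRdX,Flush
[25] P1: load  L1 | P0:S(76), P1:S(76), P2:I | bus: BusRd,Flush
[26] P2: store L0 := 37 | P0:I, P1:I, P2:M(37) | bus: BusRdX,Flush
[27] P1: load  L1 | P0:S(76), P1:S(76), P2:I | bus: none
[28] P2: load  L0 | P0:I, P1:I, P2:M(37) | bus: none
[29] P0: store L0 := 96 | P0:M(96), P1:I, P2:I | bus: BusRdX,Flush
[30] P1: load  L1 | P0:S(76), P1:S(76), P2:I | bus: none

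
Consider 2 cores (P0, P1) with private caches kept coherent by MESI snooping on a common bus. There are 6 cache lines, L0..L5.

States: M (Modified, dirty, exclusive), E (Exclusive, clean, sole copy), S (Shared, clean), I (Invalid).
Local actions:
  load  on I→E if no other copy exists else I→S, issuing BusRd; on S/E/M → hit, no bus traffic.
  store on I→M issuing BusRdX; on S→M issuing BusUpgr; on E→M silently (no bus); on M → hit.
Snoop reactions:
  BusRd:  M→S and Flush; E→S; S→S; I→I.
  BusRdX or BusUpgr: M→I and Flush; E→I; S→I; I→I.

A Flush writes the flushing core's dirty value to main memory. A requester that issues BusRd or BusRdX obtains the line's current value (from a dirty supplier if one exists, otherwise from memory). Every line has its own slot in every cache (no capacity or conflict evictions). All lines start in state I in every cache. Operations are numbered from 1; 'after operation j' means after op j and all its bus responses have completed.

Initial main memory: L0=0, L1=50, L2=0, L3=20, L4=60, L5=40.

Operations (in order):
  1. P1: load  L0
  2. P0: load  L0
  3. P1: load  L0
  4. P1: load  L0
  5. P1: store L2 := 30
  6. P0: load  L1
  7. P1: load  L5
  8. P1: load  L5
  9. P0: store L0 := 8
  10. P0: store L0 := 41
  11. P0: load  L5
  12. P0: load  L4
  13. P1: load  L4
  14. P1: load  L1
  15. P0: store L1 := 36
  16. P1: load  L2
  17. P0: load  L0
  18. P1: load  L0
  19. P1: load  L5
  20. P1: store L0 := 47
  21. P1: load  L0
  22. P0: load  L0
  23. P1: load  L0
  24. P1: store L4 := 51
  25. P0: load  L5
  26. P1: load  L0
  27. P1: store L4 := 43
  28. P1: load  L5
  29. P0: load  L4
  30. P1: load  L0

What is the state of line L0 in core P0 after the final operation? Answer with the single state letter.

state = S

[1] P1: load  L0 | P0:I, P1:E(0) | bus: BusRd
[2] P0: load  L0 | P0:S(0), P1:S(0) | bus: BusRd
[3] P1: load  L0 | P0:S(0), P1:S(0) | bus: none
[4] P1: load  L0 | P0:S(0), P1:S(0) | bus: none
[5] P1: store L2 := 30 | P0:I, P1:M(30) | bus: BusRdX
[6] P0: load  L1 | P0:E(50), P1:I | bus: BusRd
[7] P1: load  L5 | P0:I, P1:E(40) | bus: BusRd
[8] P1: load  L5 | P0:I, P1:E(40) | bus: none
[9] P0: store L0 := 8 | P0:M(8), P1:I | bus: BusUpgr
[10] P0: store L0 := 41 | P0:M(41), P1:I | bus: none
[11] P0: load  L5 | P0:S(40), P1:S(40) | bus: BusRd
[12] P0: load  L4 | P0:E(60), P1:I | bus: BusRd
[13] P1: load  L4 | P0:S(60), P1:S(60) | bus: BusRd
[14] P1: load  L1 | P0:S(50), P1:S(50) | bus: BusRd
[15] P0: store L1 := 36 | P0:M(36), P1:I | bus: BusUpgr
[16] P1: load  L2 | P0:I, P1:M(30) | bus: none
[17] P0: load  L0 | P0:M(41), P1:I | bus: none
[18] P1: load  L0 | P0:S(41), P1:S(41) | bus: BusRd,Flush
[19] P1: load  L5 | P0:S(40), P1:S(40) | bus: none
[20] P1: store L0 := 47 | P0:I, P1:M(47) | bus: BusUpgr
[21] P1: load  L0 | P0:I, P1:M(47) | bus: none
[22] P0: load  L0 | P0:S(47), P1:S(47) | bus: BusRd,Flush
[23] P1: load  L0 | P0:S(47), P1:S(47) | bus: none
[24] P1: store L4 := 51 | P0:I, P1:M(51) | bus: BusUpgr
[25] P0: load  L5 | P0:S(40), P1:S(40) | bus: none
[26] P1: load  L0 | P0:S(47), P1:S(47) | bus: none
[27] P1: store L4 := 43 | P0:I, P1:M(43) | bus: none
[28] P1: load  L5 | P0:S(40), P1:S(40) | bus: none
[29] P0: load  L4 | P0:S(43), P1:S(43) | bus: BusRd,Flush
[30] P1: load  L0 | P0:S(47), P1:S(47) | bus: none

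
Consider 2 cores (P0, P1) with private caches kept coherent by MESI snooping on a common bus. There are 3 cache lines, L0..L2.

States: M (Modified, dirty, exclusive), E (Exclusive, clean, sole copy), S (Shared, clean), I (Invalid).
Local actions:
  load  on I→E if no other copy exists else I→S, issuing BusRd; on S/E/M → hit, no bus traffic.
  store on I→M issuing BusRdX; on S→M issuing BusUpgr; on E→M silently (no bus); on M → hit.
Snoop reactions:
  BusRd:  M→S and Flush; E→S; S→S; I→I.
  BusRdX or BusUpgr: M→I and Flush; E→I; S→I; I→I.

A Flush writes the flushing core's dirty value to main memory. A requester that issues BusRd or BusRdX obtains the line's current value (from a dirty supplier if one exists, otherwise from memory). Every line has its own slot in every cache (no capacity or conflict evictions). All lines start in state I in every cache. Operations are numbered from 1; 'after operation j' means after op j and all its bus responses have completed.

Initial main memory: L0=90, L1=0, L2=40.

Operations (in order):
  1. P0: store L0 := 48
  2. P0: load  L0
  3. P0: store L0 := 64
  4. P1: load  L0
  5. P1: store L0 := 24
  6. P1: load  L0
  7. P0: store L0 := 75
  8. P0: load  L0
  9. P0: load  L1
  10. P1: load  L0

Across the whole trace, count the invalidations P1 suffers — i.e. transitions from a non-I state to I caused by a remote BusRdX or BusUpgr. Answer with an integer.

1. P0: store L0 := 48  bus=[BusRdX]  L0: P0=M P1=I  mem[L0]=90
2. P0: load  L0  bus=[-]  L0: P0=M P1=I  mem[L0]=90
3. P0: store L0 := 64  bus=[-]  L0: P0=M P1=I  mem[L0]=90
4. P1: load  L0  bus=[BusRd,Flush]  L0: P0=S P1=S  mem[L0]=64
5. P1: store L0 := 24  bus=[BusUpgr]  L0: P0=I P1=M  mem[L0]=64
6. P1: load  L0  bus=[-]  L0: P0=I P1=M  mem[L0]=64
7. P0: store L0 := 75  bus=[BusRdX,Flush]  L0: P0=M P1=I  mem[L0]=24
8. P0: load  L0  bus=[-]  L0: P0=M P1=I  mem[L0]=24
9. P0: load  L1  bus=[BusRd]  L1: P0=E P1=I  mem[L1]=0
10. P1: load  L0  bus=[BusRd,Flush]  L0: P0=S P1=S  mem[L0]=75

invalidations = 1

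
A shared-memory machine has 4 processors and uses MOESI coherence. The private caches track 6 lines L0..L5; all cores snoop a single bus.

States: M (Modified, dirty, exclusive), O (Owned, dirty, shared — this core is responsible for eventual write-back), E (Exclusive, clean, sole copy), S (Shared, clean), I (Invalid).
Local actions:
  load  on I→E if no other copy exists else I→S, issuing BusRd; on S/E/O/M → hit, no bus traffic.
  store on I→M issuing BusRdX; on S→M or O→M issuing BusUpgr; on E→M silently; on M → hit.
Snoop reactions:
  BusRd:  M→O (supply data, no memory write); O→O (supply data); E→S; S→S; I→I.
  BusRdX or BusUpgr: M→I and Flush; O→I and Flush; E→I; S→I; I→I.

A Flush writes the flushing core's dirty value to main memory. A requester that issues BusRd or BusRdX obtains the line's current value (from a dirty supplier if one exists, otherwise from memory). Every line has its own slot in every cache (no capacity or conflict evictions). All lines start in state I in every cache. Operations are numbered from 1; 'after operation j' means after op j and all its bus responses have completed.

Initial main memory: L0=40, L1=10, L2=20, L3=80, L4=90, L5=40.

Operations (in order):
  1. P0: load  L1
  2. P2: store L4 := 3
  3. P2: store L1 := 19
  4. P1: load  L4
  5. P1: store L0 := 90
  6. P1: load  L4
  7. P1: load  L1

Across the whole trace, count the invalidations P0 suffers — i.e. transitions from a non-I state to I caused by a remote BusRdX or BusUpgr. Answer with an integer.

invalidations = 1

[1] P0: load  L1 | P0:E(10), P1:I, P2:I, P3:I | bus: BusRd
[2] P2: store L4 := 3 | P0:I, P1:I, P2:M(3), P3:I | bus: BusRdX
[3] P2: store L1 := 19 | P0:I, P1:I, P2:M(19), P3:I | bus: BusRdX
[4] P1: load  L4 | P0:I, P1:S(3), P2:O(3), P3:I | bus: BusRd
[5] P1: store L0 := 90 | P0:I, P1:M(90), P2:I, P3:I | bus: BusRdX
[6] P1: load  L4 | P0:I, P1:S(3), P2:O(3), P3:I | bus: none
[7] P1: load  L1 | P0:I, P1:S(19), P2:O(19), P3:I | bus: BusRd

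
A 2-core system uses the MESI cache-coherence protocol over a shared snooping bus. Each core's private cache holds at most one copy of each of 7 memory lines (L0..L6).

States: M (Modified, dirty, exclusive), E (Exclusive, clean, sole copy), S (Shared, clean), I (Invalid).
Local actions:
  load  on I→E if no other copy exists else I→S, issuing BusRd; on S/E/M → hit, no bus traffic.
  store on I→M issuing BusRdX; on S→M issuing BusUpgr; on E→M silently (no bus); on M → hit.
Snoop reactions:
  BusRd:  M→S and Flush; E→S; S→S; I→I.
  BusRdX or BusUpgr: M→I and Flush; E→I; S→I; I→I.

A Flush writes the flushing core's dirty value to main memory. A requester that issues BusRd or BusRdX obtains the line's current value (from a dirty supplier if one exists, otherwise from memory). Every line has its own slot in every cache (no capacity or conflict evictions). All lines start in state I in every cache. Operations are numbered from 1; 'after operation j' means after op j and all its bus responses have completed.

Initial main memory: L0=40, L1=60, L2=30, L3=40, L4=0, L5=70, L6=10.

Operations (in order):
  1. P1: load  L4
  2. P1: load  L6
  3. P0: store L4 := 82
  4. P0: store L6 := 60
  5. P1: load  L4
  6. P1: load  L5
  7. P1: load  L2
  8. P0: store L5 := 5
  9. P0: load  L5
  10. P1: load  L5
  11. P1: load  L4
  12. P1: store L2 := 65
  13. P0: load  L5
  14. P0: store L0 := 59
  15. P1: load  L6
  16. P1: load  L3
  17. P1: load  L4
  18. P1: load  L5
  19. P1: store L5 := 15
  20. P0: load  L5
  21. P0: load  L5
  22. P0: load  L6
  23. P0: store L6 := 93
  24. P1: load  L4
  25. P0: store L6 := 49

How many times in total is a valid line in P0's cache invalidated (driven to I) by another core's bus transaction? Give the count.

[1] P1: load  L4 | P0:I, P1:E(0) | bus: BusRd
[2] P1: load  L6 | P0:I, P1:E(10) | bus: BusRd
[3] P0: store L4 := 82 | P0:M(82), P1:I | bus: BusRdX
[4] P0: store L6 := 60 | P0:M(60), P1:I | bus: BusRdX
[5] P1: load  L4 | P0:S(82), P1:S(82) | bus: BusRd,Flush
[6] P1: load  L5 | P0:I, P1:E(70) | bus: BusRd
[7] P1: load  L2 | P0:I, P1:E(30) | bus: BusRd
[8] P0: store L5 := 5 | P0:M(5), P1:I | bus: BusRdX
[9] P0: load  L5 | P0:M(5), P1:I | bus: none
[10] P1: load  L5 | P0:S(5), P1:S(5) | bus: BusRd,Flush
[11] P1: load  L4 | P0:S(82), P1:S(82) | bus: none
[12] P1: store L2 := 65 | P0:I, P1:M(65) | bus: none
[13] P0: load  L5 | P0:S(5), P1:S(5) | bus: none
[14] P0: store L0 := 59 | P0:M(59), P1:I | bus: BusRdX
[15] P1: load  L6 | P0:S(60), P1:S(60) | bus: BusRd,Flush
[16] P1: load  L3 | P0:I, P1:E(40) | bus: BusRd
[17] P1: load  L4 | P0:S(82), P1:S(82) | bus: none
[18] P1: load  L5 | P0:S(5), P1:S(5) | bus: none
[19] P1: store L5 := 15 | P0:I, P1:M(15) | bus: BusUpgr
[20] P0: load  L5 | P0:S(15), P1:S(15) | bus: BusRd,Flush
[21] P0: load  L5 | P0:S(15), P1:S(15) | bus: none
[22] P0: load  L6 | P0:S(60), P1:S(60) | bus: none
[23] P0: store L6 := 93 | P0:M(93), P1:I | bus: BusUpgr
[24] P1: load  L4 | P0:S(82), P1:S(82) | bus: none
[25] P0: store L6 := 49 | P0:M(49), P1:I | bus: none

invalidations = 1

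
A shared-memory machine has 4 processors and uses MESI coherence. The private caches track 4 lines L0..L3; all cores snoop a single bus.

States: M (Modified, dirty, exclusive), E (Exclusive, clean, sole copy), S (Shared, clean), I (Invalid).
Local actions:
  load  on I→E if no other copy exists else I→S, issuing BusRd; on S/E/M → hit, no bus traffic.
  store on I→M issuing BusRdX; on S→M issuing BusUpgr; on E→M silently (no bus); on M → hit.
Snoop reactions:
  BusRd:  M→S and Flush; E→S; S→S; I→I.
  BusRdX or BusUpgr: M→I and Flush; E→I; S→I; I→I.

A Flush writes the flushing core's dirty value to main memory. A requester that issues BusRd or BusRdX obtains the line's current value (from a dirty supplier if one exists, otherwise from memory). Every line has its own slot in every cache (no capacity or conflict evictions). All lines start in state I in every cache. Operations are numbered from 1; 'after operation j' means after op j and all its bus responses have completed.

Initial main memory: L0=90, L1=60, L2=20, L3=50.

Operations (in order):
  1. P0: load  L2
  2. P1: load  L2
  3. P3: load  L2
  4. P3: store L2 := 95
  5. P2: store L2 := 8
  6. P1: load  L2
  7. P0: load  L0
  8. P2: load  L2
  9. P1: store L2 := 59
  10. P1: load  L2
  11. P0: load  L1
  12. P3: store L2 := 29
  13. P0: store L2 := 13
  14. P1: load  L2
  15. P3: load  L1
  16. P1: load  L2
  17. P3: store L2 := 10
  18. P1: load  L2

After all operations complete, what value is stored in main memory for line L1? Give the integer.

1. P0: load  L2  bus=[BusRd]  L2: P0=E P1=I P2=I P3=I  mem[L2]=20
2. P1: load  L2  bus=[BusRd]  L2: P0=S P1=S P2=I P3=I  mem[L2]=20
3. P3: load  L2  bus=[BusRd]  L2: P0=S P1=S P2=I P3=S  mem[L2]=20
4. P3: store L2 := 95  bus=[BusUpgr]  L2: P0=I P1=I P2=I P3=M  mem[L2]=20
5. P2: store L2 := 8  bus=[BusRdX,Flush]  L2: P0=I P1=I P2=M P3=I  mem[L2]=95
6. P1: load  L2  bus=[BusRd,Flush]  L2: P0=I P1=S P2=S P3=I  mem[L2]=8
7. P0: load  L0  bus=[BusRd]  L0: P0=E P1=I P2=I P3=I  mem[L0]=90
8. P2: load  L2  bus=[-]  L2: P0=I P1=S P2=S P3=I  mem[L2]=8
9. P1: store L2 := 59  bus=[BusUpgr]  L2: P0=I P1=M P2=I P3=I  mem[L2]=8
10. P1: load  L2  bus=[-]  L2: P0=I P1=M P2=I P3=I  mem[L2]=8
11. P0: load  L1  bus=[BusRd]  L1: P0=E P1=I P2=I P3=I  mem[L1]=60
12. P3: store L2 := 29  bus=[BusRdX,Flush]  L2: P0=I P1=I P2=I P3=M  mem[L2]=59
13. P0: store L2 := 13  bus=[BusRdX,Flush]  L2: P0=M P1=I P2=I P3=I  mem[L2]=29
14. P1: load  L2  bus=[BusRd,Flush]  L2: P0=S P1=S P2=I P3=I  mem[L2]=13
15. P3: load  L1  bus=[BusRd]  L1: P0=S P1=I P2=I P3=S  mem[L1]=60
16. P1: load  L2  bus=[-]  L2: P0=S P1=S P2=I P3=I  mem[L2]=13
17. P3: store L2 := 10  bus=[BusRdX]  L2: P0=I P1=I P2=I P3=M  mem[L2]=13
18. P1: load  L2  bus=[BusRd,Flush]  L2: P0=I P1=S P2=I P3=S  mem[L2]=10

memory[L1] = 60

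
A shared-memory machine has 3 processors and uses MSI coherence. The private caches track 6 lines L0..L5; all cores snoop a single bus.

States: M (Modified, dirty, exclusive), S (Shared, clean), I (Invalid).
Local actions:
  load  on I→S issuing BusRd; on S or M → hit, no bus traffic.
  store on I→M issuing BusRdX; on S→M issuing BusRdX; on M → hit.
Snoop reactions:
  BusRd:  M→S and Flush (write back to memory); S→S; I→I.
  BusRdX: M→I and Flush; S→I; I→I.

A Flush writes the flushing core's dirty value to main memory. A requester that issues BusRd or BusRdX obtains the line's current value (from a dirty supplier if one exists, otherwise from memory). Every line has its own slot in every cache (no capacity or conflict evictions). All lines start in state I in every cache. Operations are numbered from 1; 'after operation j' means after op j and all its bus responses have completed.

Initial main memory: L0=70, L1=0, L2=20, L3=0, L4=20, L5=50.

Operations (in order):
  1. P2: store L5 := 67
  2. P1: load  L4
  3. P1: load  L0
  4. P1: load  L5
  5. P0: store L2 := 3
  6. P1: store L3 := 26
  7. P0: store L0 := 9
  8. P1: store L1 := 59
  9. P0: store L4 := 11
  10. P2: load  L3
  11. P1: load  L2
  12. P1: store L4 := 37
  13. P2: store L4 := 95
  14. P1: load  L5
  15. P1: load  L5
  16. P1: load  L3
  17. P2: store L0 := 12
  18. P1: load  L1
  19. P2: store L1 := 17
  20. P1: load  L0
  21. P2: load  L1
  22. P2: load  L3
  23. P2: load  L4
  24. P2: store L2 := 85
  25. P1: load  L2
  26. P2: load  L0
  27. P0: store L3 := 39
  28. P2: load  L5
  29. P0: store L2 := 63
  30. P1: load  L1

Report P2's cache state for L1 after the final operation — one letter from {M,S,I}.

[1] P2: store L5 := 67 | P0:I, P1:I, P2:M(67) | bus: BusRdX
[2] P1: load  L4 | P0:I, P1:S(20), P2:I | bus: BusRd
[3] P1: load  L0 | P0:I, P1:S(70), P2:I | bus: BusRd
[4] P1: load  L5 | P0:I, P1:S(67), P2:S(67) | bus: BusRd,Flush
[5] P0: store L2 := 3 | P0:M(3), P1:I, P2:I | bus: BusRdX
[6] P1: store L3 := 26 | P0:I, P1:M(26), P2:I | bus: BusRdX
[7] P0: store L0 := 9 | P0:M(9), P1:I, P2:I | bus: BusRdX
[8] P1: store L1 := 59 | P0:I, P1:M(59), P2:I | bus: BusRdX
[9] P0: store L4 := 11 | P0:M(11), P1:I, P2:I | bus: BusRdX
[10] P2: load  L3 | P0:I, P1:S(26), P2:S(26) | bus: BusRd,Flush
[11] P1: load  L2 | P0:S(3), P1:S(3), P2:I | bus: BusRd,Flush
[12] P1: store L4 := 37 | P0:I, P1:M(37), P2:I | bus: BusRdX,Flush
[13] P2: store L4 := 95 | P0:I, P1:I, P2:M(95) | bus: BusRdX,Flush
[14] P1: load  L5 | P0:I, P1:S(67), P2:S(67) | bus: none
[15] P1: load  L5 | P0:I, P1:S(67), P2:S(67) | bus: none
[16] P1: load  L3 | P0:I, P1:S(26), P2:S(26) | bus: none
[17] P2: store L0 := 12 | P0:I, P1:I, P2:M(12) | bus: BusRdX,Flush
[18] P1: load  L1 | P0:I, P1:M(59), P2:I | bus: none
[19] P2: store L1 := 17 | P0:I, P1:I, P2:M(17) | bus: BusRdX,Flush
[20] P1: load  L0 | P0:I, P1:S(12), P2:S(12) | bus: BusRd,Flush
[21] P2: load  L1 | P0:I, P1:I, P2:M(17) | bus: none
[22] P2: load  L3 | P0:I, P1:S(26), P2:S(26) | bus: none
[23] P2: load  L4 | P0:I, P1:I, P2:M(95) | bus: none
[24] P2: store L2 := 85 | P0:I, P1:I, P2:M(85) | bus: BusRdX
[25] P1: load  L2 | P0:I, P1:S(85), P2:S(85) | bus: BusRd,Flush
[26] P2: load  L0 | P0:I, P1:S(12), P2:S(12) | bus: none
[27] P0: store L3 := 39 | P0:M(39), P1:I, P2:I | bus: BusRdX
[28] P2: load  L5 | P0:I, P1:S(67), P2:S(67) | bus: none
[29] P0: store L2 := 63 | P0:M(63), P1:I, P2:I | bus: BusRdX
[30] P1: load  L1 | P0:I, P1:S(17), P2:S(17) | bus: BusRd,Flush

state = S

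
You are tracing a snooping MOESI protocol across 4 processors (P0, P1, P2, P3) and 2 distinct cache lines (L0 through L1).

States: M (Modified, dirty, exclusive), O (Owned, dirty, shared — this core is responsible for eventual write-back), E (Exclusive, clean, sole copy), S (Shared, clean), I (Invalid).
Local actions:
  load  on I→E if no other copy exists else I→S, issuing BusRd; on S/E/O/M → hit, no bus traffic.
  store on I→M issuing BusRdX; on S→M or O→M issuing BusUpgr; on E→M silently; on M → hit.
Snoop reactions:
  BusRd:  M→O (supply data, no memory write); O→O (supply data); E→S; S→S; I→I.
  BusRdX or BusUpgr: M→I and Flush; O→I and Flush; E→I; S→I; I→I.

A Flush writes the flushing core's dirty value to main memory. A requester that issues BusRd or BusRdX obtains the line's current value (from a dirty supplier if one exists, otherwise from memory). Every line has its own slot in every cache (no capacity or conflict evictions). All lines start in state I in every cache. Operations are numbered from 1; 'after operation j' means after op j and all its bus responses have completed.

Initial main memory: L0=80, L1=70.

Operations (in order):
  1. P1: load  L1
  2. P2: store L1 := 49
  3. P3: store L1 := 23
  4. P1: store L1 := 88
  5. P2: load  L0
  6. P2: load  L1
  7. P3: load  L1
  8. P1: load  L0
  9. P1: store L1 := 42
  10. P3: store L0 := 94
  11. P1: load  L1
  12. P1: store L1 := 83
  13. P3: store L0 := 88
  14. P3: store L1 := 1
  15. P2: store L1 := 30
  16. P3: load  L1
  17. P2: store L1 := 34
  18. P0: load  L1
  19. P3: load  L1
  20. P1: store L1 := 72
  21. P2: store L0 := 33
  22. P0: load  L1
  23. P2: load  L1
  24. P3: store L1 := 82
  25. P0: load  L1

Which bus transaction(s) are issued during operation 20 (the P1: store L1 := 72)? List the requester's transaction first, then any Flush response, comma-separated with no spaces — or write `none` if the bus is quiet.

bus = BusRdX,Flush

  op1 P1: load  L1 → I/E/I/I on L1; bus BusRd; mem=70
  op2 P2: store L1 := 49 → I/I/M/I on L1; bus BusRdX; mem=70
  op3 P3: store L1 := 23 → I/I/I/M on L1; bus BusRdX Flush; mem=49
  op4 P1: store L1 := 88 → I/M/I/I on L1; bus BusRdX Flush; mem=23
  op5 P2: load  L0 → I/I/E/I on L0; bus BusRd; mem=80
  op6 P2: load  L1 → I/O/S/I on L1; bus BusRd; mem=23
  op7 P3: load  L1 → I/O/S/S on L1; bus BusRd; mem=23
  op8 P1: load  L0 → I/S/S/I on L0; bus BusRd; mem=80
  op9 P1: store L1 := 42 → I/M/I/I on L1; bus BusUpgr; mem=23
  op10 P3: store L0 := 94 → I/I/I/M on L0; bus BusRdX; mem=80
  op11 P1: load  L1 → I/M/I/I on L1; bus (none); mem=23
  op12 P1: store L1 := 83 → I/M/I/I on L1; bus (none); mem=23
  op13 P3: store L0 := 88 → I/I/I/M on L0; bus (none); mem=80
  op14 P3: store L1 := 1 → I/I/I/M on L1; bus BusRdX Flush; mem=83
  op15 P2: store L1 := 30 → I/I/M/I on L1; bus BusRdX Flush; mem=1
  op16 P3: load  L1 → I/I/O/S on L1; bus BusRd; mem=1
  op17 P2: store L1 := 34 → I/I/M/I on L1; bus BusUpgr; mem=1
  op18 P0: load  L1 → S/I/O/I on L1; bus BusRd; mem=1
  op19 P3: load  L1 → S/I/O/S on L1; bus BusRd; mem=1
  op20 P1: store L1 := 72 → I/M/I/I on L1; bus BusRdX Flush; mem=34
  op21 P2: store L0 := 33 → I/I/M/I on L0; bus BusRdX Flush; mem=88
  op22 P0: load  L1 → S/O/I/I on L1; bus BusRd; mem=34
  op23 P2: load  L1 → S/O/S/I on L1; bus BusRd; mem=34
  op24 P3: store L1 := 82 → I/I/I/M on L1; bus BusRdX Flush; mem=72
  op25 P0: load  L1 → S/I/I/O on L1; bus BusRd; mem=72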